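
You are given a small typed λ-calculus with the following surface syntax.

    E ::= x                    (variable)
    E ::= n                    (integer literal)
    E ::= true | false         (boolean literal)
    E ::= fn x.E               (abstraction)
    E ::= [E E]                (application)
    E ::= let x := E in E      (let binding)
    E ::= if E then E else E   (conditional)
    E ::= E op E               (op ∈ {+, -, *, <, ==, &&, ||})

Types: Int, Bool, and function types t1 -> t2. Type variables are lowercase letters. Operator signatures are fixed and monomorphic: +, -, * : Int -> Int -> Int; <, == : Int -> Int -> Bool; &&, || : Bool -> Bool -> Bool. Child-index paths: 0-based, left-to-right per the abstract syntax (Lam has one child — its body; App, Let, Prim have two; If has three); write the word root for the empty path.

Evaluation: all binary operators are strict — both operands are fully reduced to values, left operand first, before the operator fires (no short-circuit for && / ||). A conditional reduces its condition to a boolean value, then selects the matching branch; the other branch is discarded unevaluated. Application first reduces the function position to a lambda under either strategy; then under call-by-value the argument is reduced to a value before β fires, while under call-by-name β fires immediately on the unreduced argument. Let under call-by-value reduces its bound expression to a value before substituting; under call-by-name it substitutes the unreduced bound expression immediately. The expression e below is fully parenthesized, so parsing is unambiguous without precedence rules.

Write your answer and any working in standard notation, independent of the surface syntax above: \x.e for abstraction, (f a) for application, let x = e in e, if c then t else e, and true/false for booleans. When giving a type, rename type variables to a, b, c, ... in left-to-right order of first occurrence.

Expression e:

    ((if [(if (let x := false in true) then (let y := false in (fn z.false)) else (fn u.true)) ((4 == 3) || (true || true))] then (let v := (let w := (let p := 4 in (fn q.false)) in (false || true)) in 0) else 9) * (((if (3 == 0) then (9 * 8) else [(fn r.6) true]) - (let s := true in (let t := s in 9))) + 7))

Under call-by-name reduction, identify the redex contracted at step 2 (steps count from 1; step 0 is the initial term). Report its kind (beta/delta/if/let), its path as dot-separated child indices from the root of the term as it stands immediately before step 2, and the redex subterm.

Derivation:
step 0: ((if ((if (let x = false in true) then (let y = false in (\z.false)) else (\u.true)) ((4 == 3) || (true || true))) then (let v = (let w = (let p = 4 in (\q.false)) in (false || true)) in 0) else 9) * (((if (3 == 0) then (9 * 8) else ((\r.6) true)) - (let s = true in (let t = s in 9))) + 7))
step 1: [let@0.0.0.0] ((if ((if true then (let y = false in (\z.false)) else (\u.true)) ((4 == 3) || (true || true))) then (let v = (let w = (let p = 4 in (\q.false)) in (false || true)) in 0) else 9) * (((if (3 == 0) then (9 * 8) else ((\r.6) true)) - (let s = true in (let t = s in 9))) + 7))
step 2: [if@0.0.0] ((if ((let y = false in (\z.false)) ((4 == 3) || (true || true))) then (let v = (let w = (let p = 4 in (\q.false)) in (false || true)) in 0) else 9) * (((if (3 == 0) then (9 * 8) else ((\r.6) true)) - (let s = true in (let t = s in 9))) + 7))

Answer: if at 0.0.0 : (if true then (let y = false in (\z.false)) else (\u.true))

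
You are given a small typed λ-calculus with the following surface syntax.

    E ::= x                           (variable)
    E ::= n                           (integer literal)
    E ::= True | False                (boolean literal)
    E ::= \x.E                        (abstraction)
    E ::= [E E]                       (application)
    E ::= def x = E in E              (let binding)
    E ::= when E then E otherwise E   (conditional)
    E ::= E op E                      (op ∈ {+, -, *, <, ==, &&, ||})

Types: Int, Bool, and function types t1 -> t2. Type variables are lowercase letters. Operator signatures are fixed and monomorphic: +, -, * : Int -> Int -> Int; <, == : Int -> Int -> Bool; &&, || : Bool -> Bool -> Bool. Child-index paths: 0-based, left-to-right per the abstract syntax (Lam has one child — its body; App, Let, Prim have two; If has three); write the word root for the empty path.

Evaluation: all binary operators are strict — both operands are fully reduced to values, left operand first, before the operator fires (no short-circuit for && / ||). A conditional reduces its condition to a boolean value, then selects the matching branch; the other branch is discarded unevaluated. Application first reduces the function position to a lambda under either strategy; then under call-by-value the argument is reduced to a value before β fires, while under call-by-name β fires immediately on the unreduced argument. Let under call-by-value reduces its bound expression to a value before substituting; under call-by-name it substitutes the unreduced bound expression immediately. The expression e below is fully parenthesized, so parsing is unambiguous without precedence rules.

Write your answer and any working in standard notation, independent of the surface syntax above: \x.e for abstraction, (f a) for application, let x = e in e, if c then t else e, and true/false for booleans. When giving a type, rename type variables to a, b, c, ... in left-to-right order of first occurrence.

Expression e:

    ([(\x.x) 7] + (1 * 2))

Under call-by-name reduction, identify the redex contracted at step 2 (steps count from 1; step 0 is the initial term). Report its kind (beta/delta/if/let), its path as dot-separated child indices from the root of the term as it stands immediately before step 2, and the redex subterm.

Derivation:
step 0: (((\x.x) 7) + (1 * 2))
step 1: [beta@0] (7 + (1 * 2))
step 2: [delta@1] (7 + 2)

Answer: delta at 1 : (1 * 2)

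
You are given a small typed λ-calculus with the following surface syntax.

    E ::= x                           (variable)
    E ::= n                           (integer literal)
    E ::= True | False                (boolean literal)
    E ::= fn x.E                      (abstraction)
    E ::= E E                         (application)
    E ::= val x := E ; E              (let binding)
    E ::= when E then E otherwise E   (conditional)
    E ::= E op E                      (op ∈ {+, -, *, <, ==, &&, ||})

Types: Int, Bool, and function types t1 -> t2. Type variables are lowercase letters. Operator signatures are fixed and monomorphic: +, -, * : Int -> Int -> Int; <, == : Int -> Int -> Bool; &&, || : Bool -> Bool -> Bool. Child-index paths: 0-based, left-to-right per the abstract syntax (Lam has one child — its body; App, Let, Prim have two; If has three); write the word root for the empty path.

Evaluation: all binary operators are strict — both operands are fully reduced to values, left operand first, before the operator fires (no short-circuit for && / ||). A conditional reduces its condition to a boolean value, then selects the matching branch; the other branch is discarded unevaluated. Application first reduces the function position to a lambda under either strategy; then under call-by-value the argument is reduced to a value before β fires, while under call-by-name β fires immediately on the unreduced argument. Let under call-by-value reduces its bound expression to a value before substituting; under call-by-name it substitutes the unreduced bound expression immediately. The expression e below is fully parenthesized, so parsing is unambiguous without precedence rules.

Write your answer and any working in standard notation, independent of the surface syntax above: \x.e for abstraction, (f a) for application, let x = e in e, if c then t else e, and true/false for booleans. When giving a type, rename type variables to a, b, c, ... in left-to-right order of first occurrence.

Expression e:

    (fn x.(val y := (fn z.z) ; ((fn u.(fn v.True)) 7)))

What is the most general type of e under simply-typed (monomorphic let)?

Answer: a -> b -> Bool

Derivation:
z : b
\z._ : b -> b
let y : b -> b
\v._ : d -> Bool
\u._ : c -> d -> Bool
  unify c -> d -> Bool ~ Int -> e
  unify c ~ Int
  unify d -> Bool ~ e
_ _ : d -> Bool
\x._ : a -> d -> Bool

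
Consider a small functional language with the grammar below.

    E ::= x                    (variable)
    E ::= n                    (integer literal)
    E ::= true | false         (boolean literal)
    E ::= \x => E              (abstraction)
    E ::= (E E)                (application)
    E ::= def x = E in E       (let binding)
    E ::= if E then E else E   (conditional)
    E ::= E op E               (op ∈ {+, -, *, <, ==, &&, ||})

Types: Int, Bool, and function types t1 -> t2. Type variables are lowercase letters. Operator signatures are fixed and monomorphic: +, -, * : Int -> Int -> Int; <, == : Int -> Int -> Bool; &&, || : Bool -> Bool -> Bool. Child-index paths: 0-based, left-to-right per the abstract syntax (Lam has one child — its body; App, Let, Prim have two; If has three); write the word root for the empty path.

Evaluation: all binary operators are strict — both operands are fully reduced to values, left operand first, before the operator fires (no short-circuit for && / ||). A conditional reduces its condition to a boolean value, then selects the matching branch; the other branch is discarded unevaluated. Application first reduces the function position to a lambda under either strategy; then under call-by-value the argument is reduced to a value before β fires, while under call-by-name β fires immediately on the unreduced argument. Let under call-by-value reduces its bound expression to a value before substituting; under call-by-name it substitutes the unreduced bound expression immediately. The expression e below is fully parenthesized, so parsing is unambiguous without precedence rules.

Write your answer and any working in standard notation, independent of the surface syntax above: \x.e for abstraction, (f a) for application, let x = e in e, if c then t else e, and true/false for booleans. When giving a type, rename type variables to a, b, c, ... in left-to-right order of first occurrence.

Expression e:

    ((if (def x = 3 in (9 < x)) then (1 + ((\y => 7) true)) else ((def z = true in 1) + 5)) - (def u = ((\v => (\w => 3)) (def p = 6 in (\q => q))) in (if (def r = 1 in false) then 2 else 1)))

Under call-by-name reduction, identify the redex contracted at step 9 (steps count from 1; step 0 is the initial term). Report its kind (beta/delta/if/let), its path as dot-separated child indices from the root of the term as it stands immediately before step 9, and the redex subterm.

Working:
step 0: ((if (let x = 3 in (9 < x)) then (1 + ((\y.7) true)) else ((let z = true in 1) + 5)) - (let u = ((\v.(\w.3)) (let p = 6 in (\q.q))) in (if (let r = 1 in false) then 2 else 1)))
step 1: [let@0.0] ((if (9 < 3) then (1 + ((\y.7) true)) else ((let z = true in 1) + 5)) - (let u = ((\v.(\w.3)) (let p = 6 in (\q.q))) in (if (let r = 1 in false) then 2 else 1)))
step 2: [delta@0.0] ((if false then (1 + ((\y.7) true)) else ((let z = true in 1) + 5)) - (let u = ((\v.(\w.3)) (let p = 6 in (\q.q))) in (if (let r = 1 in false) then 2 else 1)))
step 3: [if@0] (((let z = true in 1) + 5) - (let u = ((\v.(\w.3)) (let p = 6 in (\q.q))) in (if (let r = 1 in false) then 2 else 1)))
step 4: [let@0.0] ((1 + 5) - (let u = ((\v.(\w.3)) (let p = 6 in (\q.q))) in (if (let r = 1 in false) then 2 else 1)))
step 5: [delta@0] (6 - (let u = ((\v.(\w.3)) (let p = 6 in (\q.q))) in (if (let r = 1 in false) then 2 else 1)))
step 6: [let@1] (6 - (if (let r = 1 in false) then 2 else 1))
step 7: [let@1.0] (6 - (if false then 2 else 1))
step 8: [if@1] (6 - 1)
step 9: [delta@root] 5

Answer: delta at root : (6 - 1)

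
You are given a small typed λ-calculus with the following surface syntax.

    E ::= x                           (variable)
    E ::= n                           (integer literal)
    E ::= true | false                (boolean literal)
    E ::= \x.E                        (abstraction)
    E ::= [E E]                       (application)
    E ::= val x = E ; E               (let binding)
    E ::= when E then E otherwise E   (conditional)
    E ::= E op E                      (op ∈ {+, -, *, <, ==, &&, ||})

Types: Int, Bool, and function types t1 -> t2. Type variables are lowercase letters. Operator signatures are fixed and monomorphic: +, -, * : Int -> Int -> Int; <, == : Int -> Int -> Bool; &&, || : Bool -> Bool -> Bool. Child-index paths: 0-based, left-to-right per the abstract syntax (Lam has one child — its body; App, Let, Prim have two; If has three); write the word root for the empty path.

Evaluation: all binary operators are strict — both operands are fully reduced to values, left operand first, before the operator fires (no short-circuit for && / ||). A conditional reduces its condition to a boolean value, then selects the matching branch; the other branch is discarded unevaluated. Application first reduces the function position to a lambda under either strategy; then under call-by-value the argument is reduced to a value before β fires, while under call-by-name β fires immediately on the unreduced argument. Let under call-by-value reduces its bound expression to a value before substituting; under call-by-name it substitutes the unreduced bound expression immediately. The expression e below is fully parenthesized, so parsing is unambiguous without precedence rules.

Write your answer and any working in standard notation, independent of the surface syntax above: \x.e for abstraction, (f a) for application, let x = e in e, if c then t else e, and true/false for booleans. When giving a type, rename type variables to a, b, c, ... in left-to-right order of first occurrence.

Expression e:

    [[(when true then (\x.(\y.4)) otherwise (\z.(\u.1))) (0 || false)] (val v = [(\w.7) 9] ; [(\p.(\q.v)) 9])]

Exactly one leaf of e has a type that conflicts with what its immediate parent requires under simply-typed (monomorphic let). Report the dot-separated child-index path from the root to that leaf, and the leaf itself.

Answer: 0.1.0 : 0

Derivation:
  unify Bool ~ Bool
\y._ : b -> Int
\x._ : a -> b -> Int
\u._ : d -> Int
\z._ : c -> d -> Int
  unify a -> b -> Int ~ c -> d -> Int
  unify a ~ c
  unify b -> Int ~ d -> Int
  unify b ~ d
  unify Int ~ Int
  unify Int ~ Bool
  FAIL: mismatch Int ~ Bool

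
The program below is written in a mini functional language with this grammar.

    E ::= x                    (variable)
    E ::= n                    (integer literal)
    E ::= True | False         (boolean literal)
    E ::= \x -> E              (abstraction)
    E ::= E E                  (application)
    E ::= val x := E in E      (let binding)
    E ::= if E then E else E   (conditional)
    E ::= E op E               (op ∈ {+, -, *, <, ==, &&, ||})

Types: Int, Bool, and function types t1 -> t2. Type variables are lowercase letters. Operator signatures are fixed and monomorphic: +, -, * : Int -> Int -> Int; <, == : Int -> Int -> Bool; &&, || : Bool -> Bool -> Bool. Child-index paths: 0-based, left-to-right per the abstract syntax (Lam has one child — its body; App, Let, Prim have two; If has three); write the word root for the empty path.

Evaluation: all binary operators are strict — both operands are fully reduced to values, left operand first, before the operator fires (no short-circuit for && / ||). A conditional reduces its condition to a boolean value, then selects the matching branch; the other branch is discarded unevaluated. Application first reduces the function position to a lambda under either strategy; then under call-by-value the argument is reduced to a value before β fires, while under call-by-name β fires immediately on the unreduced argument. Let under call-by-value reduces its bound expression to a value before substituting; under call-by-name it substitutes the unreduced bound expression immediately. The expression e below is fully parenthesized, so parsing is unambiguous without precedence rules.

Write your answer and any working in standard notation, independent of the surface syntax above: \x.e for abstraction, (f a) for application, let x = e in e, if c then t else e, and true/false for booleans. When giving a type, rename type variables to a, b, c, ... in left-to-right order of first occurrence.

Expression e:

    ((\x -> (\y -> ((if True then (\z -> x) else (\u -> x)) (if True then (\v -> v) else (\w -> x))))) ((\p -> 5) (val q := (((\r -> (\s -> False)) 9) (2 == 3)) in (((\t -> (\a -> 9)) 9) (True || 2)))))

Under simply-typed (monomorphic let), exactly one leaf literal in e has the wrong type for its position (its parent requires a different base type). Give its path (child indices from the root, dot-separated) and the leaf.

Trace:
  unify Bool ~ Bool
x : a
\z._ : c -> a
x : a
\u._ : d -> a
  unify c -> a ~ d -> a
  unify c ~ d
  unify a ~ a
  unify Bool ~ Bool
v : e
\v._ : e -> e
x : a
\w._ : f -> a
  unify e -> e ~ f -> a
  unify e ~ f
  unify f ~ a
  unify d -> a ~ (a -> a) -> g
  unify d ~ a -> a
  unify a ~ g
_ _ : g
\y._ : b -> g
\x._ : g -> b -> g
\p._ : h -> Int
\s._ : j -> Bool
\r._ : i -> j -> Bool
  unify i -> j -> Bool ~ Int -> k
  unify i ~ Int
  unify j -> Bool ~ k
_ _ : j -> Bool
  unify Int ~ Int
  unify Int ~ Int
  unify j -> Bool ~ Bool -> l
  unify j ~ Bool
  unify Bool ~ l
_ _ : Bool
let q : Bool
\a._ : n -> Int
\t._ : m -> n -> Int
  unify m -> n -> Int ~ Int -> o
  unify m ~ Int
  unify n -> Int ~ o
_ _ : n -> Int
  unify Bool ~ Bool
  unify Int ~ Bool
  FAIL: mismatch Int ~ Bool

Answer: 1.1.1.1.1 : 2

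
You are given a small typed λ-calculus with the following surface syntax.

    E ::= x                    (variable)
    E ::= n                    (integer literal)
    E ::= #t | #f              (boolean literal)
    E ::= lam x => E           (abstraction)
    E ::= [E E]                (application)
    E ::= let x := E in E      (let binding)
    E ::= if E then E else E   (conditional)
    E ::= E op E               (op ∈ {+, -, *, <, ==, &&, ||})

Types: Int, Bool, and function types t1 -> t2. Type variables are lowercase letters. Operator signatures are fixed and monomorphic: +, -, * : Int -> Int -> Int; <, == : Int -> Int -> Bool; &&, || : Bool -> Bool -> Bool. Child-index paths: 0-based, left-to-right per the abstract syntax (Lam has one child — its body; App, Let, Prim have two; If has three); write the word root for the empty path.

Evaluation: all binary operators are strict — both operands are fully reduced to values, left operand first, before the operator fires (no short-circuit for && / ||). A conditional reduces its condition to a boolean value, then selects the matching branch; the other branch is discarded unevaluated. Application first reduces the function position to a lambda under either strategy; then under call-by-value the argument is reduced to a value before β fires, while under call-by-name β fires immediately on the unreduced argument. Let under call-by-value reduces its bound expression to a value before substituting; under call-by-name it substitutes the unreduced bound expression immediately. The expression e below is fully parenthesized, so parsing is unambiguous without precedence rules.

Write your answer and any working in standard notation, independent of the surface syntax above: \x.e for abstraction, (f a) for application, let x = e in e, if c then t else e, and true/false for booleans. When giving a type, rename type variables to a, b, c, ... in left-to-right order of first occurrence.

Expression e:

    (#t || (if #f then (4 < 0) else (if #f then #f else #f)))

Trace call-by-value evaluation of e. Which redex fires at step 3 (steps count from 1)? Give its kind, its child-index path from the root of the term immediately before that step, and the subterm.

Answer: delta at root : (true || false)

Working:
step 0: (true || (if false then (4 < 0) else (if false then false else false)))
step 1: [if@1] (true || (if false then false else false))
step 2: [if@1] (true || false)
step 3: [delta@root] true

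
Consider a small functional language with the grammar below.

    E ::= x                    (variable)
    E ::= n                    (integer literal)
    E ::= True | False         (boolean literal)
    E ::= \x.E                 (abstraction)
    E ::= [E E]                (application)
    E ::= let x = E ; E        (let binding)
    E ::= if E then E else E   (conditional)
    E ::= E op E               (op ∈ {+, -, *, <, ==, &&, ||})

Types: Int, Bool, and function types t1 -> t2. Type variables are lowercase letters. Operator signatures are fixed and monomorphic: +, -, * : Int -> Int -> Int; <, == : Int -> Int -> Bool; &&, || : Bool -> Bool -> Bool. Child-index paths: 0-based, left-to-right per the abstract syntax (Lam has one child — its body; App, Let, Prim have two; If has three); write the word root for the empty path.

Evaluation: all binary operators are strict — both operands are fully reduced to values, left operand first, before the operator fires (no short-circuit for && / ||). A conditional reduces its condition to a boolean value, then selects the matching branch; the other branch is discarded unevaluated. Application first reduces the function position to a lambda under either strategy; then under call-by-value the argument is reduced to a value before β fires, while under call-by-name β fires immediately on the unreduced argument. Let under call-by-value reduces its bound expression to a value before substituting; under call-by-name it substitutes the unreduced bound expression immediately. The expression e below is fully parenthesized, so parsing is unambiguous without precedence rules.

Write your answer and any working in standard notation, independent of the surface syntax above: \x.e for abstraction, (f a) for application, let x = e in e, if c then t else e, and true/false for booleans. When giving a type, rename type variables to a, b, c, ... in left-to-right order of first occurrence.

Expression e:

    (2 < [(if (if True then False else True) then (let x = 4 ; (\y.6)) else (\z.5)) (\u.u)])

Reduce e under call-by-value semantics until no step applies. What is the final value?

Derivation:
step 0: (2 < ((if (if true then false else true) then (let x = 4 in (\y.6)) else (\z.5)) (\u.u)))
step 1: [if@1.0.0] (2 < ((if false then (let x = 4 in (\y.6)) else (\z.5)) (\u.u)))
step 2: [if@1.0] (2 < ((\z.5) (\u.u)))
step 3: [beta@1] (2 < 5)
step 4: [delta@root] true

Answer: true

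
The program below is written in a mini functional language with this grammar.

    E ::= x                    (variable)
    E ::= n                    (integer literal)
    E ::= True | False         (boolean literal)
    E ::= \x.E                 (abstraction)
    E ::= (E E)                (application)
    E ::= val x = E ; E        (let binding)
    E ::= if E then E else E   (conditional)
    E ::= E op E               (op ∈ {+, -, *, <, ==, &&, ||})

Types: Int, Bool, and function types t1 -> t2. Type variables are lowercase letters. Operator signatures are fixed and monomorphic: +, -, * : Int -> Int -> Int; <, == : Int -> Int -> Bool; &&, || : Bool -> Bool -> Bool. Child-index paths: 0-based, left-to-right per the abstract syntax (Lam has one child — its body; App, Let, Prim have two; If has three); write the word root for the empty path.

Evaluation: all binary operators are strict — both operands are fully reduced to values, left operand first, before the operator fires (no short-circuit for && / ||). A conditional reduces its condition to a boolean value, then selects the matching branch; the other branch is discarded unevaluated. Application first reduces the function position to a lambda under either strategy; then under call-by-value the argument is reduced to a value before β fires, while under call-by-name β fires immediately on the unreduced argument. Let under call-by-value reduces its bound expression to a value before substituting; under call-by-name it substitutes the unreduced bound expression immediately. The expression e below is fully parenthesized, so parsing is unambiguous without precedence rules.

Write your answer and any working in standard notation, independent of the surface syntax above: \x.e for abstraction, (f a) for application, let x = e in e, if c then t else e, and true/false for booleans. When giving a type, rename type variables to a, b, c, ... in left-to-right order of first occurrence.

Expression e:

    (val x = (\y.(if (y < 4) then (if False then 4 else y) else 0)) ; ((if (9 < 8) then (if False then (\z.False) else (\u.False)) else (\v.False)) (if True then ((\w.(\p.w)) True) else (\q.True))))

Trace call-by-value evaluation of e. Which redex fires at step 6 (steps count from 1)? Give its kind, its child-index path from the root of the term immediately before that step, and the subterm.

Trace:
step 0: (let x = (\y.(if (y < 4) then (if false then 4 else y) else 0)) in ((if (9 < 8) then (if false then (\z.false) else (\u.false)) else (\v.false)) (if true then ((\w.(\p.w)) true) else (\q.true))))
step 1: [let@root] ((if (9 < 8) then (if false then (\z.false) else (\u.false)) else (\v.false)) (if true then ((\w.(\p.w)) true) else (\q.true)))
step 2: [delta@0.0] ((if false then (if false then (\z.false) else (\u.false)) else (\v.false)) (if true then ((\w.(\p.w)) true) else (\q.true)))
step 3: [if@0] ((\v.false) (if true then ((\w.(\p.w)) true) else (\q.true)))
step 4: [if@1] ((\v.false) ((\w.(\p.w)) true))
step 5: [beta@1] ((\v.false) (\p.true))
step 6: [beta@root] false

Answer: beta at root : ((\v.false) (\p.true))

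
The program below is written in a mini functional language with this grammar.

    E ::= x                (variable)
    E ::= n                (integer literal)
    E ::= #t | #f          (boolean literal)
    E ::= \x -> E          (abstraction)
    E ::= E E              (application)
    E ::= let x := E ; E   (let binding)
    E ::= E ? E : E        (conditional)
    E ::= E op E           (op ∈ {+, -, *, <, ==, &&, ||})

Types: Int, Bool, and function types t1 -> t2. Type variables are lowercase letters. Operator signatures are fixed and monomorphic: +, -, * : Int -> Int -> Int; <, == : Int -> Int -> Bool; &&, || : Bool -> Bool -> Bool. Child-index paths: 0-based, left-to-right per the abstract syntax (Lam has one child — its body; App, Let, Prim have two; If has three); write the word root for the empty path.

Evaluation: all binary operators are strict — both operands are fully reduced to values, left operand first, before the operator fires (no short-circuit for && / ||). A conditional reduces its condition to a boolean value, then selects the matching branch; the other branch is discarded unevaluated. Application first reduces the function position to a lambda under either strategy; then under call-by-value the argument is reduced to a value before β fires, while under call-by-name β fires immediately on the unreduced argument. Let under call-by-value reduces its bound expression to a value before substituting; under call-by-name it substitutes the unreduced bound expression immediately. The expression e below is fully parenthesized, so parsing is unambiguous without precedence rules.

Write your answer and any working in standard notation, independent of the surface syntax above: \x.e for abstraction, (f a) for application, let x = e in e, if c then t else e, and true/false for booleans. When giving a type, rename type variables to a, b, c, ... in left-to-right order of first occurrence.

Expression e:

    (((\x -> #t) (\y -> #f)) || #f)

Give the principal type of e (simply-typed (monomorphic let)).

Trace:
\x._ : a -> Bool
\y._ : b -> Bool
  unify a -> Bool ~ (b -> Bool) -> c
  unify a ~ b -> Bool
  unify Bool ~ c
_ _ : Bool
  unify Bool ~ Bool
  unify Bool ~ Bool

Answer: Bool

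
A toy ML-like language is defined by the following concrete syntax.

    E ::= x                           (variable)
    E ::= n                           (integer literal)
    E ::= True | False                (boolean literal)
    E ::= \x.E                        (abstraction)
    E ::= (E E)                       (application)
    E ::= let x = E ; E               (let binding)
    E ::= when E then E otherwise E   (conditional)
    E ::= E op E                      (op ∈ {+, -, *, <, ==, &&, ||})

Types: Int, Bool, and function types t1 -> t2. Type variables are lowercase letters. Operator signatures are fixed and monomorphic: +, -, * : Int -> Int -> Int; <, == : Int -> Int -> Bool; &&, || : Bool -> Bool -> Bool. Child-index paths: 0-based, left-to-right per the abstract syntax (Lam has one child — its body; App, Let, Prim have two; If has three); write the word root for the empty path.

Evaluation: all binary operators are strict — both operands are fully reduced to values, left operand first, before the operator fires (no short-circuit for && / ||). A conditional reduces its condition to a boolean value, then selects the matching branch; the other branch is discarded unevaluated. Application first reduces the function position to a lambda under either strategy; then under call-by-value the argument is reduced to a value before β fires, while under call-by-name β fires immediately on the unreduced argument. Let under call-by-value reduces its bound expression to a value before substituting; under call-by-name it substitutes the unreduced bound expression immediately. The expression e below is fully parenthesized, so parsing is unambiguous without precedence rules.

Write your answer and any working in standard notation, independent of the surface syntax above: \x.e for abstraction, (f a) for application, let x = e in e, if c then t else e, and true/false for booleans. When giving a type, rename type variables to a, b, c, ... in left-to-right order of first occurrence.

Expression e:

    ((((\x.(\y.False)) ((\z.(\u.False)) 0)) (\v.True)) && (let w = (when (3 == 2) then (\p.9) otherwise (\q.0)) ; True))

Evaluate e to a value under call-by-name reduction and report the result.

Derivation:
step 0: ((((\x.(\y.false)) ((\z.(\u.false)) 0)) (\v.true)) && (let w = (if (3 == 2) then (\p.9) else (\q.0)) in true))
step 1: [beta@0.0] (((\y.false) (\v.true)) && (let w = (if (3 == 2) then (\p.9) else (\q.0)) in true))
step 2: [beta@0] (false && (let w = (if (3 == 2) then (\p.9) else (\q.0)) in true))
step 3: [let@1] (false && true)
step 4: [delta@root] false

Answer: false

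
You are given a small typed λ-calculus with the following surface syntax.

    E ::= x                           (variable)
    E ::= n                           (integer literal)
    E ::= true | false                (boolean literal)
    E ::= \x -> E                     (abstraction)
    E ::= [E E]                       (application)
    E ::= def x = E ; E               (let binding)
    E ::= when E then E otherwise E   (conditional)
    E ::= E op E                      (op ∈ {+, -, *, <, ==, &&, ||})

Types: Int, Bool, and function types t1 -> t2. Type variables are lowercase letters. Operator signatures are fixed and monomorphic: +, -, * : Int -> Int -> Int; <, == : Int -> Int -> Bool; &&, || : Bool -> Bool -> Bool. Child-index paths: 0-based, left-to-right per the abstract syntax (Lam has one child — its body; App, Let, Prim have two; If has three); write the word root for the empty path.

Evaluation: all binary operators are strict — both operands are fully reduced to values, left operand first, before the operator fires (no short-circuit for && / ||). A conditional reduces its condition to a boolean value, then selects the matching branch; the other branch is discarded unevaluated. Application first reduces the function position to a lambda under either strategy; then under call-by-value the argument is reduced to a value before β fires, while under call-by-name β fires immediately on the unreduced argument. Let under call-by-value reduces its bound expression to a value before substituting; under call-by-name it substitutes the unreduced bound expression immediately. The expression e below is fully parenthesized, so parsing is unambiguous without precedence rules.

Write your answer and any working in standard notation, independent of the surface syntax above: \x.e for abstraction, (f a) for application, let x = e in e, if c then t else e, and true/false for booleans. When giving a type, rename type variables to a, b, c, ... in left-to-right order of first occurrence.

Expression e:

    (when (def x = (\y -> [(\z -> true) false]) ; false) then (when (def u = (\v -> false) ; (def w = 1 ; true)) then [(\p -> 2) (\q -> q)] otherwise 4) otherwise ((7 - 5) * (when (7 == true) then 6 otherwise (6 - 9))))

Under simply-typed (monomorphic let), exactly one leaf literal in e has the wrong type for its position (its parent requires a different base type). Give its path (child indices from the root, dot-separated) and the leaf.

Answer: 2.1.0.1 : true

Working:
\z._ : b -> Bool
  unify b -> Bool ~ Bool -> c
  unify b ~ Bool
  unify Bool ~ c
_ _ : Bool
\y._ : a -> Bool
let x : a -> Bool
  unify Bool ~ Bool
\v._ : d -> Bool
let u : d -> Bool
let w : Int
  unify Bool ~ Bool
\p._ : e -> Int
q : f
\q._ : f -> f
  unify e -> Int ~ (f -> f) -> g
  unify e ~ f -> f
  unify Int ~ g
_ _ : Int
  unify Int ~ Int
  unify Int ~ Int
  unify Int ~ Int
  unify Int ~ Int
  unify Int ~ Int
  unify Bool ~ Int
  FAIL: mismatch Bool ~ Int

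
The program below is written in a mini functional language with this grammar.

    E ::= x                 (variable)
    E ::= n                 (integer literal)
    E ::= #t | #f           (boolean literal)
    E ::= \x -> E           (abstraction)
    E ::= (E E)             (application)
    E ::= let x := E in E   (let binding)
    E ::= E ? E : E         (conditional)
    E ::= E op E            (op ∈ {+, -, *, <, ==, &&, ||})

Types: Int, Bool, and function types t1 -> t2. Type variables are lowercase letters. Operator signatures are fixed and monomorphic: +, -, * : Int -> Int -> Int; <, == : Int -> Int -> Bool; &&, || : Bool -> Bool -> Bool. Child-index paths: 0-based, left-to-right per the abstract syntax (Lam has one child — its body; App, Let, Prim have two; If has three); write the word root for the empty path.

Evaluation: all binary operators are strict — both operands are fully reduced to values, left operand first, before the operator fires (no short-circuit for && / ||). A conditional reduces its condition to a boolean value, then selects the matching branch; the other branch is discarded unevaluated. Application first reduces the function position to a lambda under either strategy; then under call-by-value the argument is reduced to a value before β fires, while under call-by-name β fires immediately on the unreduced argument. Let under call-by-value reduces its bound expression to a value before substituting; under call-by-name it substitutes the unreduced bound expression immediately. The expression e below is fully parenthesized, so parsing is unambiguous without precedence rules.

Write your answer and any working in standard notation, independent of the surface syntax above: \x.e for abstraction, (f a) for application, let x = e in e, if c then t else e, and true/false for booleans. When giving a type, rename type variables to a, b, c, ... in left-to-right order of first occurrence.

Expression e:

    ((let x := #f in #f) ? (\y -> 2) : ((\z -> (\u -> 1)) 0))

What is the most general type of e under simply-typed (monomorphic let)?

Answer: a -> Int

Trace:
let x : Bool
  unify Bool ~ Bool
\y._ : a -> Int
\u._ : c -> Int
\z._ : b -> c -> Int
  unify b -> c -> Int ~ Int -> d
  unify b ~ Int
  unify c -> Int ~ d
_ _ : c -> Int
  unify a -> Int ~ c -> Int
  unify a ~ c
  unify Int ~ Int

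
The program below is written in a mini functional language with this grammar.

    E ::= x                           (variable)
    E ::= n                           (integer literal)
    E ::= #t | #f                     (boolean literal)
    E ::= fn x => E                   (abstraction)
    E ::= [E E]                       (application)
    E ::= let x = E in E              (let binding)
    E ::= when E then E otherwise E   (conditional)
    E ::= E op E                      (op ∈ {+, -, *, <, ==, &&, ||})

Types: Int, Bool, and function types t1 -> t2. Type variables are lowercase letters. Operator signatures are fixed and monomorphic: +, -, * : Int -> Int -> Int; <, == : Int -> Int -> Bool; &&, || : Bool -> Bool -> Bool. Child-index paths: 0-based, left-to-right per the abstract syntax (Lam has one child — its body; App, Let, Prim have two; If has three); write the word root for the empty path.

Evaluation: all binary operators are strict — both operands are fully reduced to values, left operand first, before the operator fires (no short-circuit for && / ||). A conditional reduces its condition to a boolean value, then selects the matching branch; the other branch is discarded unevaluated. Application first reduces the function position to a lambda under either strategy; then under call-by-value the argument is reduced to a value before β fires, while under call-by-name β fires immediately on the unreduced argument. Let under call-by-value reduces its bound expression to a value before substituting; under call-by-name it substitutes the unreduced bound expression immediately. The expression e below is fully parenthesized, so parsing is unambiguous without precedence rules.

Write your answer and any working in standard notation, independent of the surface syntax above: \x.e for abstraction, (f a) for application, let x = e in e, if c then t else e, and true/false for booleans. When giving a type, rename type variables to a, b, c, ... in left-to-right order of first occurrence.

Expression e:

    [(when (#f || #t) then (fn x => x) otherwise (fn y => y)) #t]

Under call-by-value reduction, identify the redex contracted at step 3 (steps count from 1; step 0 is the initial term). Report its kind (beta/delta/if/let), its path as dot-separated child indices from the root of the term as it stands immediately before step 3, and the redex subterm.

Working:
step 0: ((if (false || true) then (\x.x) else (\y.y)) true)
step 1: [delta@0.0] ((if true then (\x.x) else (\y.y)) true)
step 2: [if@0] ((\x.x) true)
step 3: [beta@root] true

Answer: beta at root : ((\x.x) true)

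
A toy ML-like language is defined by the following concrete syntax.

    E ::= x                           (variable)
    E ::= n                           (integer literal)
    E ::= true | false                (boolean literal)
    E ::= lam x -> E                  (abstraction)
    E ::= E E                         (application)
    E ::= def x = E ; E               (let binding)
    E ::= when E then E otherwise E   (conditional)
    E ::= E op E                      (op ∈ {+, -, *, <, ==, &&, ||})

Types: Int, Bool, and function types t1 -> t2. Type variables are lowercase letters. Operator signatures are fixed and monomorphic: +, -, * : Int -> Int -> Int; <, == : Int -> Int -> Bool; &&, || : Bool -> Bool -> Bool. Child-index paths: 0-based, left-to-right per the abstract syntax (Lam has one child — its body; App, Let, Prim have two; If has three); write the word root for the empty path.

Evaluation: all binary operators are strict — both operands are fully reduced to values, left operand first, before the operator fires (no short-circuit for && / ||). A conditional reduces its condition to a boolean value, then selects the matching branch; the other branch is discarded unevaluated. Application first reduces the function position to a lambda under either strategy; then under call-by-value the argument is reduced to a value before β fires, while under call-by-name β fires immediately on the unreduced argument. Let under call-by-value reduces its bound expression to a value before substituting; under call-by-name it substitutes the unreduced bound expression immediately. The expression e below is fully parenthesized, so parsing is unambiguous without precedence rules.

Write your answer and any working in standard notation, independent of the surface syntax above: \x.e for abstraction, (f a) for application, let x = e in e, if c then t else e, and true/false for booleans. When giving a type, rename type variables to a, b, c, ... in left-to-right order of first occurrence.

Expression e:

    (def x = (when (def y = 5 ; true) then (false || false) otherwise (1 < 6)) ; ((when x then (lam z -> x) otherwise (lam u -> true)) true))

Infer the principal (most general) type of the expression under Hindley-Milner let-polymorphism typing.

Answer: Bool

Trace:
let y : Int
  unify Bool ~ Bool
  unify Bool ~ Bool
  unify Bool ~ Bool
  unify Int ~ Int
  unify Int ~ Int
  unify Bool ~ Bool
let x : Bool
x : Bool
  unify Bool ~ Bool
x : Bool
\z._ : a -> Bool
\u._ : b -> Bool
  unify a -> Bool ~ b -> Bool
  unify a ~ b
  unify Bool ~ Bool
  unify b -> Bool ~ Bool -> c
  unify b ~ Bool
  unify Bool ~ c
_ _ : Bool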